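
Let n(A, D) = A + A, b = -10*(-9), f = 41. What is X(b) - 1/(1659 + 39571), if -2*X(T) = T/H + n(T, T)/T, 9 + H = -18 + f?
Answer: -86878/20615 ≈ -4.2143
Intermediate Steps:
H = 14 (H = -9 + (-18 + 41) = -9 + 23 = 14)
b = 90
n(A, D) = 2*A
X(T) = -1 - T/28 (X(T) = -(T/14 + (2*T)/T)/2 = -(T*(1/14) + 2)/2 = -(T/14 + 2)/2 = -(2 + T/14)/2 = -1 - T/28)
X(b) - 1/(1659 + 39571) = (-1 - 1/28*90) - 1/(1659 + 39571) = (-1 - 45/14) - 1/41230 = -59/14 - 1*1/41230 = -59/14 - 1/41230 = -86878/20615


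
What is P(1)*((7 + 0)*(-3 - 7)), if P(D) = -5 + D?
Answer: 280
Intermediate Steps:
P(1)*((7 + 0)*(-3 - 7)) = (-5 + 1)*((7 + 0)*(-3 - 7)) = -28*(-10) = -4*(-70) = 280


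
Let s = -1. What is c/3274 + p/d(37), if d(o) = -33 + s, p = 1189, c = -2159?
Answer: -991548/27829 ≈ -35.630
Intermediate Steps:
d(o) = -34 (d(o) = -33 - 1 = -34)
c/3274 + p/d(37) = -2159/3274 + 1189/(-34) = -2159*1/3274 + 1189*(-1/34) = -2159/3274 - 1189/34 = -991548/27829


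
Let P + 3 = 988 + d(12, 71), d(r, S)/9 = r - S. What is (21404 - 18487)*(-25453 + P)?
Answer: -72922083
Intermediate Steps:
d(r, S) = -9*S + 9*r (d(r, S) = 9*(r - S) = -9*S + 9*r)
P = 454 (P = -3 + (988 + (-9*71 + 9*12)) = -3 + (988 + (-639 + 108)) = -3 + (988 - 531) = -3 + 457 = 454)
(21404 - 18487)*(-25453 + P) = (21404 - 18487)*(-25453 + 454) = 2917*(-24999) = -72922083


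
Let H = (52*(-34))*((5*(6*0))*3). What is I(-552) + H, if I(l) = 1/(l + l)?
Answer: -1/1104 ≈ -0.00090580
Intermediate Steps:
I(l) = 1/(2*l)
H = 0 (H = -1768*5*0*3 = -0*3 = -1768*0 = 0)
I(-552) + H = (½)/(-552) + 0 = (½)*(-1/552) + 0 = -1/1104 + 0 = -1/1104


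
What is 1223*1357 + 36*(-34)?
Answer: 1658387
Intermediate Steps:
1223*1357 + 36*(-34) = 1659611 - 1224 = 1658387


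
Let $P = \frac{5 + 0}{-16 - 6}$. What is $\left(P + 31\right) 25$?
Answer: $\frac{16925}{22} \approx 769.32$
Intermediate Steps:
$P = - \frac{5}{22}$ ($P = \frac{5}{-16 + \left(-9 + 3\right)} = \frac{5}{-16 - 6} = \frac{5}{-22} = 5 \left(- \frac{1}{22}\right) = - \frac{5}{22} \approx -0.22727$)
$\left(P + 31\right) 25 = \left(- \frac{5}{22} + 31\right) 25 = \frac{677}{22} \cdot 25 = \frac{16925}{22}$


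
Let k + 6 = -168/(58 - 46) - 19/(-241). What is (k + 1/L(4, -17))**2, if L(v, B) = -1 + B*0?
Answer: 25421764/58081 ≈ 437.69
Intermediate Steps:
L(v, B) = -1 (L(v, B) = -1 + 0 = -1)
k = -4801/241 (k = -6 + (-168/(58 - 46) - 19/(-241)) = -6 + (-168/12 - 19*(-1/241)) = -6 + (-168*1/12 + 19/241) = -6 + (-14 + 19/241) = -6 - 3355/241 = -4801/241 ≈ -19.921)
(k + 1/L(4, -17))**2 = (-4801/241 + 1/(-1))**2 = (-4801/241 - 1)**2 = (-5042/241)**2 = 25421764/58081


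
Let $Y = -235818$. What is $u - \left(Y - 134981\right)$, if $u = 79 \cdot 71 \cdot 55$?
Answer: $679294$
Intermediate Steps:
$u = 308495$ ($u = 5609 \cdot 55 = 308495$)
$u - \left(Y - 134981\right) = 308495 - \left(-235818 - 134981\right) = 308495 - -370799 = 308495 + 370799 = 679294$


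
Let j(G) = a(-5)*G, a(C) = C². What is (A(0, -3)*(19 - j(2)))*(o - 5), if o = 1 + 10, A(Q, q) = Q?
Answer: 0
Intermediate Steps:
o = 11
j(G) = 25*G (j(G) = (-5)²*G = 25*G)
(A(0, -3)*(19 - j(2)))*(o - 5) = (0*(19 - 25*2))*(11 - 5) = (0*(19 - 1*50))*6 = (0*(19 - 50))*6 = (0*(-31))*6 = 0*6 = 0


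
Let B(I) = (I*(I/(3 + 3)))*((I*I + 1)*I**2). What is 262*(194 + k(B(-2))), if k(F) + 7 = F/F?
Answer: 49256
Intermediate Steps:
B(I) = I**4*(1 + I**2)/6 (B(I) = (I*(I/6))*((I**2 + 1)*I**2) = (I*(I*(1/6)))*((1 + I**2)*I**2) = (I*(I/6))*(I**2*(1 + I**2)) = (I**2/6)*(I**2*(1 + I**2)) = I**4*(1 + I**2)/6)
k(F) = -6 (k(F) = -7 + F/F = -7 + 1 = -6)
262*(194 + k(B(-2))) = 262*(194 - 6) = 262*188 = 49256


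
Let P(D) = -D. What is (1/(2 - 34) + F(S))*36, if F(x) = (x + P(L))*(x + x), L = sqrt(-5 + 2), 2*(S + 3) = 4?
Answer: 567/8 + 72*I*sqrt(3) ≈ 70.875 + 124.71*I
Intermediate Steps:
S = -1 (S = -3 + (1/2)*4 = -3 + 2 = -1)
L = I*sqrt(3) (L = sqrt(-3) = I*sqrt(3) ≈ 1.732*I)
F(x) = 2*x*(x - I*sqrt(3)) (F(x) = (x - I*sqrt(3))*(x + x) = (x - I*sqrt(3))*(2*x) = 2*x*(x - I*sqrt(3)))
(1/(2 - 34) + F(S))*36 = (1/(2 - 34) + 2*(-1)*(-1 - I*sqrt(3)))*36 = (1/(-32) + (2 + 2*I*sqrt(3)))*36 = (-1/32 + (2 + 2*I*sqrt(3)))*36 = (63/32 + 2*I*sqrt(3))*36 = 567/8 + 72*I*sqrt(3)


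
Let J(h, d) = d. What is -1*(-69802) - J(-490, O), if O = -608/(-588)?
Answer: 10260742/147 ≈ 69801.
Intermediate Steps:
O = 152/147 (O = -608*(-1/588) = 152/147 ≈ 1.0340)
-1*(-69802) - J(-490, O) = -1*(-69802) - 1*152/147 = 69802 - 152/147 = 10260742/147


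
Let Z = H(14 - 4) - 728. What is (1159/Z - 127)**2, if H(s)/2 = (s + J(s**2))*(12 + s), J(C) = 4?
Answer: 236636689/12544 ≈ 18865.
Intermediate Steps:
H(s) = 2*(4 + s)*(12 + s) (H(s) = 2*((s + 4)*(12 + s)) = 2*((4 + s)*(12 + s)) = 2*(4 + s)*(12 + s))
Z = -112 (Z = (96 + 2*(14 - 4)**2 + 32*(14 - 4)) - 728 = (96 + 2*10**2 + 32*10) - 728 = (96 + 2*100 + 320) - 728 = (96 + 200 + 320) - 728 = 616 - 728 = -112)
(1159/Z - 127)**2 = (1159/(-112) - 127)**2 = (1159*(-1/112) - 127)**2 = (-1159/112 - 127)**2 = (-15383/112)**2 = 236636689/12544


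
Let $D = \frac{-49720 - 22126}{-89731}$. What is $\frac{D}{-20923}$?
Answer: $- \frac{71846}{1877441713} \approx -3.8268 \cdot 10^{-5}$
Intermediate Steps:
$D = \frac{71846}{89731}$ ($D = \left(-71846\right) \left(- \frac{1}{89731}\right) = \frac{71846}{89731} \approx 0.80068$)
$\frac{D}{-20923} = \frac{71846}{89731 \left(-20923\right)} = \frac{71846}{89731} \left(- \frac{1}{20923}\right) = - \frac{71846}{1877441713}$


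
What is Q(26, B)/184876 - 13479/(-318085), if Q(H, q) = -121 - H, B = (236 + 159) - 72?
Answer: 2445185109/58806282460 ≈ 0.041580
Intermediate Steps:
B = 323 (B = 395 - 72 = 323)
Q(26, B)/184876 - 13479/(-318085) = (-121 - 1*26)/184876 - 13479/(-318085) = (-121 - 26)*(1/184876) - 13479*(-1/318085) = -147*1/184876 + 13479/318085 = -147/184876 + 13479/318085 = 2445185109/58806282460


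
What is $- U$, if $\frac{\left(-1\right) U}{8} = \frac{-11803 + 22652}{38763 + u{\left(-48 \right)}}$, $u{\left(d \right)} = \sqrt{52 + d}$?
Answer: $\frac{86792}{38765} \approx 2.2389$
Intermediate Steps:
$U = - \frac{86792}{38765}$ ($U = - 8 \frac{-11803 + 22652}{38763 + \sqrt{52 - 48}} = - 8 \frac{10849}{38763 + \sqrt{4}} = - 8 \frac{10849}{38763 + 2} = - 8 \cdot \frac{10849}{38765} = - 8 \cdot 10849 \cdot \frac{1}{38765} = \left(-8\right) \frac{10849}{38765} = - \frac{86792}{38765} \approx -2.2389$)
$- U = \left(-1\right) \left(- \frac{86792}{38765}\right) = \frac{86792}{38765}$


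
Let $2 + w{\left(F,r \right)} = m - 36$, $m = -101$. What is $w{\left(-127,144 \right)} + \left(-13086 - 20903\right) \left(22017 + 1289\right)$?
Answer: $-792147773$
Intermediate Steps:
$w{\left(F,r \right)} = -139$ ($w{\left(F,r \right)} = -2 - 137 = -139$)
$w{\left(-127,144 \right)} + \left(-13086 - 20903\right) \left(22017 + 1289\right) = -139 + \left(-13086 - 20903\right) \left(22017 + 1289\right) = -139 - 792147634 = -792147773$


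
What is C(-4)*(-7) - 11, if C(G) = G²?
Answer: -123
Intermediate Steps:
C(-4)*(-7) - 11 = (-4)²*(-7) - 11 = 16*(-7) - 11 = -112 - 11 = -123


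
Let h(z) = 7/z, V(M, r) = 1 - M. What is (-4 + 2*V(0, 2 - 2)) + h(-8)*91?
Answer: -653/8 ≈ -81.625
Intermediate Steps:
(-4 + 2*V(0, 2 - 2)) + h(-8)*91 = (-4 + 2*(1 - 1*0)) + (7/(-8))*91 = (-4 + 2*(1 + 0)) + (7*(-⅛))*91 = (-4 + 2*1) - 7/8*91 = (-4 + 2) - 637/8 = -2 - 637/8 = -653/8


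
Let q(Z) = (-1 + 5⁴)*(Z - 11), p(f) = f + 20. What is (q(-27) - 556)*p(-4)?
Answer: -388288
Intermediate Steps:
p(f) = 20 + f
q(Z) = -6864 + 624*Z (q(Z) = (-1 + 625)*(-11 + Z) = 624*(-11 + Z) = -6864 + 624*Z)
(q(-27) - 556)*p(-4) = ((-6864 + 624*(-27)) - 556)*(20 - 4) = ((-6864 - 16848) - 556)*16 = (-23712 - 556)*16 = -24268*16 = -388288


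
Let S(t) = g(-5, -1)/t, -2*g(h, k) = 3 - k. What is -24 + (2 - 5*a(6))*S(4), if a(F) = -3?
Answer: -65/2 ≈ -32.500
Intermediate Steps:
g(h, k) = -3/2 + k/2 (g(h, k) = -(3 - k)/2 = -3/2 + k/2)
S(t) = -2/t (S(t) = (-3/2 + (½)*(-1))/t = (-3/2 - ½)/t = -2/t)
-24 + (2 - 5*a(6))*S(4) = -24 + (2 - 5*(-3))*(-2/4) = -24 + (2 + 15)*(-2*¼) = -24 + 17*(-½) = -24 - 17/2 = -65/2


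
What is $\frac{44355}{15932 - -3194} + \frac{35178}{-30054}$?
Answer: $\frac{110038457}{95802134} \approx 1.1486$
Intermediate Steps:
$\frac{44355}{15932 - -3194} + \frac{35178}{-30054} = \frac{44355}{15932 + 3194} + 35178 \left(- \frac{1}{30054}\right) = \frac{44355}{19126} - \frac{5863}{5009} = \frac{110038457}{95802134}$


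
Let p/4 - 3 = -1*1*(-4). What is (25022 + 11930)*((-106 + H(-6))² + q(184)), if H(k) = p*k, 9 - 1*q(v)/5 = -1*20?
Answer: 2779566392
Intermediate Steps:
p = 28 (p = 12 + 4*(-1*1*(-4)) = 12 + 4*(-1*(-4)) = 12 + 4*4 = 12 + 16 = 28)
q(v) = 145 (q(v) = 45 - (-5)*20 = 45 - 5*(-20) = 45 + 100 = 145)
H(k) = 28*k
(25022 + 11930)*((-106 + H(-6))² + q(184)) = (25022 + 11930)*((-106 + 28*(-6))² + 145) = 36952*((-106 - 168)² + 145) = 36952*((-274)² + 145) = 36952*(75076 + 145) = 36952*75221 = 2779566392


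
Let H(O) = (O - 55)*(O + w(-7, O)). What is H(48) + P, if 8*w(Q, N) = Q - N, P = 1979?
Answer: 13529/8 ≈ 1691.1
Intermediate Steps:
w(Q, N) = -N/8 + Q/8 (w(Q, N) = (Q - N)/8 = -N/8 + Q/8)
H(O) = (-55 + O)*(-7/8 + 7*O/8) (H(O) = (O - 55)*(O + (-O/8 + (⅛)*(-7))) = (-55 + O)*(O + (-O/8 - 7/8)) = (-55 + O)*(O + (-7/8 - O/8)) = (-55 + O)*(-7/8 + 7*O/8))
H(48) + P = (385/8 - 49*48 + (7/8)*48²) + 1979 = (385/8 - 2352 + (7/8)*2304) + 1979 = (385/8 - 2352 + 2016) + 1979 = -2303/8 + 1979 = 13529/8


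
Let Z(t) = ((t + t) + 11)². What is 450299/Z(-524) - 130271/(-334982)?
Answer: 290931454617/360229258358 ≈ 0.80763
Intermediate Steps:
Z(t) = (11 + 2*t)² (Z(t) = (2*t + 11)² = (11 + 2*t)²)
450299/Z(-524) - 130271/(-334982) = 450299/((11 + 2*(-524))²) - 130271/(-334982) = 450299/((11 - 1048)²) - 130271*(-1/334982) = 450299/((-1037)²) + 130271/334982 = 450299/1075369 + 130271/334982 = 290931454617/360229258358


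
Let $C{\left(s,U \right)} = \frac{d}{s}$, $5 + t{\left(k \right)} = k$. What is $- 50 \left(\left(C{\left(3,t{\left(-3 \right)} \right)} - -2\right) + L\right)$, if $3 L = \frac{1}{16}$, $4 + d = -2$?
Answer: $- \frac{25}{24} \approx -1.0417$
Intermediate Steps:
$d = -6$ ($d = -4 - 2 = -6$)
$L = \frac{1}{48}$ ($L = \frac{1}{3 \cdot 16} = \frac{1}{3} \cdot \frac{1}{16} = \frac{1}{48} \approx 0.020833$)
$t{\left(k \right)} = -5 + k$
$C{\left(s,U \right)} = - \frac{6}{s}$
$- 50 \left(\left(C{\left(3,t{\left(-3 \right)} \right)} - -2\right) + L\right) = - 50 \left(\left(- \frac{6}{3} - -2\right) + \frac{1}{48}\right) = - 50 \left(\left(\left(-6\right) \frac{1}{3} + 2\right) + \frac{1}{48}\right) = - 50 \left(\left(-2 + 2\right) + \frac{1}{48}\right) = - 50 \left(0 + \frac{1}{48}\right) = \left(-50\right) \frac{1}{48} = - \frac{25}{24}$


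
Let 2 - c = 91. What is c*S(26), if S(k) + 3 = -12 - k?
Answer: 3649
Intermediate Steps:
S(k) = -15 - k (S(k) = -3 + (-12 - k) = -15 - k)
c = -89 (c = 2 - 1*91 = 2 - 91 = -89)
c*S(26) = -89*(-15 - 1*26) = -89*(-15 - 26) = -89*(-41) = 3649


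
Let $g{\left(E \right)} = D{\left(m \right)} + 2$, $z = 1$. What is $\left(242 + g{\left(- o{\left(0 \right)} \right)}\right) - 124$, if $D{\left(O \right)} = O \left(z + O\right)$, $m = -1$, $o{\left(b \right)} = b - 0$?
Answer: $120$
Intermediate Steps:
$o{\left(b \right)} = b$ ($o{\left(b \right)} = b + 0 = b$)
$D{\left(O \right)} = O \left(1 + O\right)$
$g{\left(E \right)} = 2$ ($g{\left(E \right)} = - (1 - 1) + 2 = \left(-1\right) 0 + 2 = 0 + 2 = 2$)
$\left(242 + g{\left(- o{\left(0 \right)} \right)}\right) - 124 = \left(242 + 2\right) - 124 = 244 - 124 = 120$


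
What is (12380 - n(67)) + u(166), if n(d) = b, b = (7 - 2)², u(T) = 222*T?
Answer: 49207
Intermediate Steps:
b = 25 (b = 5² = 25)
n(d) = 25
(12380 - n(67)) + u(166) = (12380 - 1*25) + 222*166 = (12380 - 25) + 36852 = 12355 + 36852 = 49207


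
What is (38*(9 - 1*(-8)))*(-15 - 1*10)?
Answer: -16150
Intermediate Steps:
(38*(9 - 1*(-8)))*(-15 - 1*10) = (38*(9 + 8))*(-15 - 10) = (38*17)*(-25) = 646*(-25) = -16150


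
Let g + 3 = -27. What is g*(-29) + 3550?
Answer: 4420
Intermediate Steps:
g = -30 (g = -3 - 27 = -30)
g*(-29) + 3550 = -30*(-29) + 3550 = 870 + 3550 = 4420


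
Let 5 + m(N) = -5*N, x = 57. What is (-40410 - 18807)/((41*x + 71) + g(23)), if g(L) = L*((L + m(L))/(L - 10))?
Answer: -256607/9691 ≈ -26.479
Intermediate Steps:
m(N) = -5 - 5*N
g(L) = L*(-5 - 4*L)/(-10 + L) (g(L) = L*((L + (-5 - 5*L))/(L - 10)) = L*((-5 - 4*L)/(-10 + L)) = L*(-5 - 4*L)/(-10 + L))
(-40410 - 18807)/((41*x + 71) + g(23)) = (-40410 - 18807)/((41*57 + 71) - 1*23*(5 + 4*23)/(-10 + 23)) = -59217/((2337 + 71) - 1*23*(5 + 92)/13) = -59217/(2408 - 1*23*1/13*97) = -59217/(2408 - 2231/13) = -59217/29073/13 = -59217*13/29073 = -256607/9691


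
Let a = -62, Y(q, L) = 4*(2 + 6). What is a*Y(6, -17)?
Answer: -1984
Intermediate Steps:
Y(q, L) = 32 (Y(q, L) = 4*8 = 32)
a*Y(6, -17) = -62*32 = -1984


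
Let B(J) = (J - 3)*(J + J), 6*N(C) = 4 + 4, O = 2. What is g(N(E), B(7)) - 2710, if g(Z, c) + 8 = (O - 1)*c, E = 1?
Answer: -2662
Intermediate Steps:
N(C) = 4/3 (N(C) = (4 + 4)/6 = (⅙)*8 = 4/3)
B(J) = 2*J*(-3 + J) (B(J) = (-3 + J)*(2*J) = 2*J*(-3 + J))
g(Z, c) = -8 + c (g(Z, c) = -8 + (2 - 1)*c = -8 + 1*c = -8 + c)
g(N(E), B(7)) - 2710 = (-8 + 2*7*(-3 + 7)) - 2710 = (-8 + 2*7*4) - 2710 = (-8 + 56) - 2710 = 48 - 2710 = -2662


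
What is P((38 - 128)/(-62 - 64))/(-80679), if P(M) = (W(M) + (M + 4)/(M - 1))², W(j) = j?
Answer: -48841/15813084 ≈ -0.0030886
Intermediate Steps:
P(M) = (M + (4 + M)/(-1 + M))² (P(M) = (M + (M + 4)/(M - 1))² = (M + (4 + M)/(-1 + M))²)
P((38 - 128)/(-62 - 64))/(-80679) = ((4 + ((38 - 128)/(-62 - 64))²)²/(-1 + (38 - 128)/(-62 - 64))²)/(-80679) = ((4 + (-90/(-126))²)²/(-1 - 90/(-126))²)*(-1/80679) = ((4 + (-90*(-1/126))²)²/(-1 - 90*(-1/126))²)*(-1/80679) = ((4 + (5/7)²)²/(-1 + 5/7)²)*(-1/80679) = ((4 + 25/49)²/(-2/7)²)*(-1/80679) = (49*(221/49)²/4)*(-1/80679) = ((49/4)*(48841/2401))*(-1/80679) = (48841/196)*(-1/80679) = -48841/15813084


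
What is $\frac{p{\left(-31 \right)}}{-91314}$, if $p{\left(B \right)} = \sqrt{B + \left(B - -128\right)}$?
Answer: $- \frac{\sqrt{66}}{91314} \approx -8.8968 \cdot 10^{-5}$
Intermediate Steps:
$p{\left(B \right)} = \sqrt{128 + 2 B}$ ($p{\left(B \right)} = \sqrt{B + \left(B + 128\right)} = \sqrt{B + \left(128 + B\right)} = \sqrt{128 + 2 B}$)
$\frac{p{\left(-31 \right)}}{-91314} = \frac{\sqrt{128 + 2 \left(-31\right)}}{-91314} = \sqrt{128 - 62} \left(- \frac{1}{91314}\right) = \sqrt{66} \left(- \frac{1}{91314}\right) = - \frac{\sqrt{66}}{91314}$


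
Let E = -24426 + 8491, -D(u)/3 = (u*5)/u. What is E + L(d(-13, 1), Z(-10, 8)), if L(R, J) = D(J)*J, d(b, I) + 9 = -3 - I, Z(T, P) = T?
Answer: -15785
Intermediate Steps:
D(u) = -15 (D(u) = -3*u*5/u = -3*5*u/u = -3*5 = -15)
d(b, I) = -12 - I (d(b, I) = -9 + (-3 - I) = -12 - I)
L(R, J) = -15*J
E = -15935
E + L(d(-13, 1), Z(-10, 8)) = -15935 - 15*(-10) = -15935 + 150 = -15785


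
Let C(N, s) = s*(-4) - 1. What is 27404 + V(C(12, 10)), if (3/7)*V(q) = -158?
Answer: 81106/3 ≈ 27035.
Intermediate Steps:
C(N, s) = -1 - 4*s (C(N, s) = -4*s - 1 = -1 - 4*s)
V(q) = -1106/3 (V(q) = (7/3)*(-158) = -1106/3)
27404 + V(C(12, 10)) = 27404 - 1106/3 = 81106/3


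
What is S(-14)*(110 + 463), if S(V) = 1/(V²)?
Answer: 573/196 ≈ 2.9235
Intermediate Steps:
S(V) = V⁻²
S(-14)*(110 + 463) = (110 + 463)/(-14)² = (1/196)*573 = 573/196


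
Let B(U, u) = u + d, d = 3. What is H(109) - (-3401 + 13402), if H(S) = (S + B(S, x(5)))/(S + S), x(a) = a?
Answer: -2180101/218 ≈ -10000.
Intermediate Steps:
B(U, u) = 3 + u (B(U, u) = u + 3 = 3 + u)
H(S) = (8 + S)/(2*S) (H(S) = (S + (3 + 5))/(S + S) = (S + 8)/((2*S)) = (8 + S)*(1/(2*S)) = (8 + S)/(2*S))
H(109) - (-3401 + 13402) = (½)*(8 + 109)/109 - (-3401 + 13402) = (½)*(1/109)*117 - 1*10001 = 117/218 - 10001 = -2180101/218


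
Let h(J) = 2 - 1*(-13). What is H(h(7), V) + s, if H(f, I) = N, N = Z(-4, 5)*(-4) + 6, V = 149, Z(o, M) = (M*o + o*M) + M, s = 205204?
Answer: 205350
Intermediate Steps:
Z(o, M) = M + 2*M*o (Z(o, M) = (M*o + M*o) + M = 2*M*o + M = M + 2*M*o)
h(J) = 15 (h(J) = 2 + 13 = 15)
N = 146 (N = (5*(1 + 2*(-4)))*(-4) + 6 = (5*(1 - 8))*(-4) + 6 = (5*(-7))*(-4) + 6 = -35*(-4) + 6 = 140 + 6 = 146)
H(f, I) = 146
H(h(7), V) + s = 146 + 205204 = 205350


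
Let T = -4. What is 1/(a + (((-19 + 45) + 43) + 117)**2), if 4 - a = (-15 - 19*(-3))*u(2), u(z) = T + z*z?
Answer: 1/34600 ≈ 2.8902e-5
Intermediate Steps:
u(z) = -4 + z**2 (u(z) = -4 + z*z = -4 + z**2)
a = 4 (a = 4 - (-15 - 19*(-3))*(-4 + 2**2) = 4 - (-15 + 57)*(-4 + 4) = 4 - 42*0 = 4 - 1*0 = 4 + 0 = 4)
1/(a + (((-19 + 45) + 43) + 117)**2) = 1/(4 + (((-19 + 45) + 43) + 117)**2) = 1/(4 + ((26 + 43) + 117)**2) = 1/(4 + (69 + 117)**2) = 1/(4 + 186**2) = 1/(4 + 34596) = 1/34600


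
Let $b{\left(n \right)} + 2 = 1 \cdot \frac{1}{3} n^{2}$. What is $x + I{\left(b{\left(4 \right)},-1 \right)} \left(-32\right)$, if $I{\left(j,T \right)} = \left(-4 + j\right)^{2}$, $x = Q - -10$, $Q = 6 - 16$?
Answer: $- \frac{128}{9} \approx -14.222$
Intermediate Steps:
$b{\left(n \right)} = -2 + \frac{n^{2}}{3}$ ($b{\left(n \right)} = -2 + 1 \cdot \frac{1}{3} n^{2} = -2 + \frac{n^{2}}{3}$)
$Q = -10$ ($Q = 6 - 16 = -10$)
$x = 0$ ($x = -10 - -10 = -10 + 10 = 0$)
$x + I{\left(b{\left(4 \right)},-1 \right)} \left(-32\right) = 0 + \left(-4 - \left(2 - \frac{4^{2}}{3}\right)\right)^{2} \left(-32\right) = 0 + \left(-4 + \left(-2 + \frac{1}{3} \cdot 16\right)\right)^{2} \left(-32\right) = 0 + \left(-4 + \left(-2 + \frac{16}{3}\right)\right)^{2} \left(-32\right) = 0 + \left(-4 + \frac{10}{3}\right)^{2} \left(-32\right) = 0 + \left(- \frac{2}{3}\right)^{2} \left(-32\right) = 0 + \frac{4}{9} \left(-32\right) = 0 - \frac{128}{9} = - \frac{128}{9}$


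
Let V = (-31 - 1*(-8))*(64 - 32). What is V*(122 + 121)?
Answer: -178848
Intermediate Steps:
V = -736 (V = (-31 + 8)*32 = -23*32 = -736)
V*(122 + 121) = -736*(122 + 121) = -736*243 = -178848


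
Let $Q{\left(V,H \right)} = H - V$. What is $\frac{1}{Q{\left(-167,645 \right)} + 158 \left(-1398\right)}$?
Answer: $- \frac{1}{220072} \approx -4.544 \cdot 10^{-6}$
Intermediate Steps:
$\frac{1}{Q{\left(-167,645 \right)} + 158 \left(-1398\right)} = \frac{1}{\left(645 - -167\right) + 158 \left(-1398\right)} = \frac{1}{\left(645 + 167\right) - 220884} = \frac{1}{812 - 220884} = \frac{1}{-220072} = - \frac{1}{220072}$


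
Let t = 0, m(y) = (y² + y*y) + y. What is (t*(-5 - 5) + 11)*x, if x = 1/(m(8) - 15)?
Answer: 1/11 ≈ 0.090909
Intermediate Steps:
m(y) = y + 2*y² (m(y) = (y² + y²) + y = 2*y² + y = y + 2*y²)
x = 1/121 (x = 1/(8*(1 + 2*8) - 15) = 1/(8*(1 + 16) - 15) = 1/(8*17 - 15) = 1/(136 - 15) = 1/121 ≈ 0.0082645)
(t*(-5 - 5) + 11)*x = (0*(-5 - 5) + 11)*(1/121) = (0*(-10) + 11)*(1/121) = (0 + 11)*(1/121) = 11*(1/121) = 1/11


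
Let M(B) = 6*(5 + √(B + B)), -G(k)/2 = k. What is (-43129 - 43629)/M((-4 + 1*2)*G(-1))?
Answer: -216895/99 + 86758*I*√2/99 ≈ -2190.9 + 1239.3*I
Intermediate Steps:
G(k) = -2*k
M(B) = 30 + 6*√2*√B (M(B) = 6*(5 + √(2*B)) = 6*(5 + √2*√B) = 30 + 6*√2*√B)
(-43129 - 43629)/M((-4 + 1*2)*G(-1)) = (-43129 - 43629)/(30 + 6*√2*√((-4 + 1*2)*(-2*(-1)))) = -86758/(30 + 6*√2*√((-4 + 2)*2)) = -86758/(30 + 6*√2*√(-2*2)) = -86758/(30 + 6*√2*√(-4)) = -86758/(30 + 6*√2*(2*I)) = -86758/(30 + 12*I*√2)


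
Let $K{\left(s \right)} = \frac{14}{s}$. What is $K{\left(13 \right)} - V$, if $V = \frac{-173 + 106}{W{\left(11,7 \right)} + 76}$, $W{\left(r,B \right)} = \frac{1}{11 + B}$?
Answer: $\frac{34844}{17797} \approx 1.9579$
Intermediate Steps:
$V = - \frac{1206}{1369}$ ($V = \frac{-173 + 106}{\frac{1}{11 + 7} + 76} = - \frac{67}{\frac{1}{18} + 76} = - \frac{67}{\frac{1369}{18}} = \left(-67\right) \frac{18}{1369} = - \frac{1206}{1369} \approx -0.88093$)
$K{\left(13 \right)} - V = \frac{14}{13} - - \frac{1206}{1369} = 14 \cdot \frac{1}{13} + \frac{1206}{1369} = \frac{14}{13} + \frac{1206}{1369} = \frac{34844}{17797}$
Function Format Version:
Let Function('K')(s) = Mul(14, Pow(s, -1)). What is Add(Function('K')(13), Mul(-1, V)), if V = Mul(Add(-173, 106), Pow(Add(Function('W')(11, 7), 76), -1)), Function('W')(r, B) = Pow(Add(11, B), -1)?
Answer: Rational(34844, 17797) ≈ 1.9579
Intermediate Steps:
V = Rational(-1206, 1369) (V = Mul(Add(-173, 106), Pow(Add(Pow(Add(11, 7), -1), 76), -1)) = Mul(-67, Pow(Add(Pow(18, -1), 76), -1)) = Mul(-67, Pow(Add(Rational(1, 18), 76), -1)) = Mul(-67, Pow(Rational(1369, 18), -1)) = Mul(-67, Rational(18, 1369)) = Rational(-1206, 1369) ≈ -0.88093)
Add(Function('K')(13), Mul(-1, V)) = Add(Mul(14, Pow(13, -1)), Mul(-1, Rational(-1206, 1369))) = Add(Mul(14, Rational(1, 13)), Rational(1206, 1369)) = Add(Rational(14, 13), Rational(1206, 1369)) = Rational(34844, 17797)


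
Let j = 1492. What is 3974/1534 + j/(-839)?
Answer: 522729/643513 ≈ 0.81231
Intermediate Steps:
3974/1534 + j/(-839) = 3974/1534 + 1492/(-839) = 3974*(1/1534) + 1492*(-1/839) = 1987/767 - 1492/839 = 522729/643513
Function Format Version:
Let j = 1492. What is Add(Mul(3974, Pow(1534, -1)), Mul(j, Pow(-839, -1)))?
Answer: Rational(522729, 643513) ≈ 0.81231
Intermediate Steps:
Add(Mul(3974, Pow(1534, -1)), Mul(j, Pow(-839, -1))) = Add(Mul(3974, Pow(1534, -1)), Mul(1492, Pow(-839, -1))) = Add(Mul(3974, Rational(1, 1534)), Mul(1492, Rational(-1, 839))) = Add(Rational(1987, 767), Rational(-1492, 839)) = Rational(522729, 643513)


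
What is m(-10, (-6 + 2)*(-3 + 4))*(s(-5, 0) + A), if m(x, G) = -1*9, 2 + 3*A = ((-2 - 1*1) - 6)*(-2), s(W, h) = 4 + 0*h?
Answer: -84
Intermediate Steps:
s(W, h) = 4 (s(W, h) = 4 + 0 = 4)
A = 16/3 (A = -⅔ + (((-2 - 1*1) - 6)*(-2))/3 = -⅔ + (((-2 - 1) - 6)*(-2))/3 = -⅔ + ((-3 - 6)*(-2))/3 = -⅔ + (-9*(-2))/3 = -⅔ + (⅓)*18 = -⅔ + 6 = 16/3 ≈ 5.3333)
m(x, G) = -9
m(-10, (-6 + 2)*(-3 + 4))*(s(-5, 0) + A) = -9*(4 + 16/3) = -9*28/3 = -84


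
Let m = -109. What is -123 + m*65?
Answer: -7208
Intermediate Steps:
-123 + m*65 = -123 - 109*65 = -123 - 7085 = -7208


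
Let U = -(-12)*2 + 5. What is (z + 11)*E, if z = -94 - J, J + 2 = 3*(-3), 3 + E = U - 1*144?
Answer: 8496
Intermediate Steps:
U = 29 (U = -4*(-6) + 5 = 24 + 5 = 29)
E = -118 (E = -3 + (29 - 1*144) = -3 + (29 - 144) = -3 - 115 = -118)
J = -11 (J = -2 + 3*(-3) = -2 - 9 = -11)
z = -83 (z = -94 - 1*(-11) = -94 + 11 = -83)
(z + 11)*E = (-83 + 11)*(-118) = -72*(-118) = 8496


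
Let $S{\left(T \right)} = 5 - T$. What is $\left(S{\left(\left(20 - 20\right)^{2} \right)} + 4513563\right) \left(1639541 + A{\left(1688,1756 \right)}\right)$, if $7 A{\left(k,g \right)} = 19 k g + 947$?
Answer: $\frac{306002605380288}{7} \approx 4.3715 \cdot 10^{13}$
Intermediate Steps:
$A{\left(k,g \right)} = \frac{947}{7} + \frac{19 g k}{7}$ ($A{\left(k,g \right)} = \frac{19 k g + 947}{7} = \frac{19 g k + 947}{7} = \frac{947 + 19 g k}{7} = \frac{947}{7} + \frac{19 g k}{7}$)
$\left(S{\left(\left(20 - 20\right)^{2} \right)} + 4513563\right) \left(1639541 + A{\left(1688,1756 \right)}\right) = \left(\left(5 - \left(20 - 20\right)^{2}\right) + 4513563\right) \left(1639541 + \left(\frac{947}{7} + \frac{19}{7} \cdot 1756 \cdot 1688\right)\right) = \left(\left(5 - 0^{2}\right) + 4513563\right) \left(1639541 + \left(\frac{947}{7} + \frac{56318432}{7}\right)\right) = \left(\left(5 - 0\right) + 4513563\right) \left(1639541 + \frac{56319379}{7}\right) = \left(\left(5 + 0\right) + 4513563\right) \frac{67796166}{7} = \left(5 + 4513563\right) \frac{67796166}{7} = 4513568 \cdot \frac{67796166}{7} = \frac{306002605380288}{7}$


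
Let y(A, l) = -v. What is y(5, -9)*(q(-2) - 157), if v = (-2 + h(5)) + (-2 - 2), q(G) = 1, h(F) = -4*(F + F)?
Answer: -7176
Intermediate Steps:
h(F) = -8*F
v = -46 (v = (-2 - 8*5) + (-2 - 2) = (-2 - 40) - 4 = -42 - 4 = -46)
y(A, l) = 46 (y(A, l) = -1*(-46) = 46)
y(5, -9)*(q(-2) - 157) = 46*(1 - 157) = 46*(-156) = -7176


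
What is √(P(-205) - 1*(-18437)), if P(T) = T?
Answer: 2*√4558 ≈ 135.03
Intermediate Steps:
√(P(-205) - 1*(-18437)) = √(-205 - 1*(-18437)) = √(-205 + 18437) = √18232 = 2*√4558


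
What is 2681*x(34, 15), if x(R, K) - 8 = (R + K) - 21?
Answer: 96516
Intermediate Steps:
x(R, K) = -13 + K + R (x(R, K) = 8 + ((R + K) - 21) = 8 + ((K + R) - 21) = 8 + (-21 + K + R) = -13 + K + R)
2681*x(34, 15) = 2681*(-13 + 15 + 34) = 2681*36 = 96516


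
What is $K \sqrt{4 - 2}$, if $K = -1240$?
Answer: $- 1240 \sqrt{2} \approx -1753.6$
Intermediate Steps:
$K \sqrt{4 - 2} = - 1240 \sqrt{4 - 2} = - 1240 \sqrt{2}$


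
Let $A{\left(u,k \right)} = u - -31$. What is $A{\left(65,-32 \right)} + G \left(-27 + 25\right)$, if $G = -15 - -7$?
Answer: $112$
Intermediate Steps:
$G = -8$ ($G = -15 + 7 = -8$)
$A{\left(u,k \right)} = 31 + u$ ($A{\left(u,k \right)} = u + 31 = 31 + u$)
$A{\left(65,-32 \right)} + G \left(-27 + 25\right) = \left(31 + 65\right) - 8 \left(-27 + 25\right) = 96 - -16 = 96 + 16 = 112$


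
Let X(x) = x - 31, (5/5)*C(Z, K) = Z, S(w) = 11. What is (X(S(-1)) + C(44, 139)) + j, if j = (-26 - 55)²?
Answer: 6585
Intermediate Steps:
C(Z, K) = Z
X(x) = -31 + x
j = 6561 (j = (-81)² = 6561)
(X(S(-1)) + C(44, 139)) + j = ((-31 + 11) + 44) + 6561 = (-20 + 44) + 6561 = 24 + 6561 = 6585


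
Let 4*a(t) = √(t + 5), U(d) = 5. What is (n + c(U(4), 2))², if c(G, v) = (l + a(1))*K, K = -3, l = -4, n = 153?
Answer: 217827/8 - 495*√6/2 ≈ 26622.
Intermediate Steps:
a(t) = √(5 + t)/4 (a(t) = √(t + 5)/4 = √(5 + t)/4)
c(G, v) = 12 - 3*√6/4 (c(G, v) = (-4 + √(5 + 1)/4)*(-3) = (-4 + √6/4)*(-3) = 12 - 3*√6/4)
(n + c(U(4), 2))² = (153 + (12 - 3*√6/4))² = (165 - 3*√6/4)²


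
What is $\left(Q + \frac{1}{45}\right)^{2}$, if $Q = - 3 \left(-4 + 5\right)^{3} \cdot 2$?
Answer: $\frac{72361}{2025} \approx 35.734$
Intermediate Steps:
$Q = -6$ ($Q = - 3 \cdot 1^{3} \cdot 2 = \left(-3\right) 1 \cdot 2 = \left(-3\right) 2 = -6$)
$\left(Q + \frac{1}{45}\right)^{2} = \left(-6 + \frac{1}{45}\right)^{2} = \left(- \frac{269}{45}\right)^{2} = \frac{72361}{2025}$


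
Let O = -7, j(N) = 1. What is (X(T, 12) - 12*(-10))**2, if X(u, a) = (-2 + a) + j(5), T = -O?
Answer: 17161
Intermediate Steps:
T = 7 (T = -1*(-7) = 7)
X(u, a) = -1 + a (X(u, a) = (-2 + a) + 1 = -1 + a)
(X(T, 12) - 12*(-10))**2 = ((-1 + 12) - 12*(-10))**2 = (11 + 120)**2 = 131**2 = 17161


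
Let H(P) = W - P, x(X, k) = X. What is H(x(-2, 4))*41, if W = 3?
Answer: 205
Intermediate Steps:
H(P) = 3 - P
H(x(-2, 4))*41 = (3 - 1*(-2))*41 = (3 + 2)*41 = 5*41 = 205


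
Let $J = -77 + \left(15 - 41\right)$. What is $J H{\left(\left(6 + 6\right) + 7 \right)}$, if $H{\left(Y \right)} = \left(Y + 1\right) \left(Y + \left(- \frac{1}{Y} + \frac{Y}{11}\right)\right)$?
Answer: $- \frac{8901260}{209} \approx -42590.0$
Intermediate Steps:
$J = -103$ ($J = -77 - 26 = -103$)
$H{\left(Y \right)} = \left(1 + Y\right) \left(- \frac{1}{Y} + \frac{12 Y}{11}\right)$ ($H{\left(Y \right)} = \left(1 + Y\right) \left(Y + \left(- \frac{1}{Y} + Y \frac{1}{11}\right)\right) = \left(1 + Y\right) \left(Y + \left(- \frac{1}{Y} + \frac{Y}{11}\right)\right) = \left(1 + Y\right) \left(- \frac{1}{Y} + \frac{12 Y}{11}\right)$)
$J H{\left(\left(6 + 6\right) + 7 \right)} = - 103 \frac{-11 + \left(\left(6 + 6\right) + 7\right) \left(-11 + 12 \left(\left(6 + 6\right) + 7\right) + 12 \left(\left(6 + 6\right) + 7\right)^{2}\right)}{11 \left(\left(6 + 6\right) + 7\right)} = - 103 \frac{-11 + \left(12 + 7\right) \left(-11 + 12 \left(12 + 7\right) + 12 \left(12 + 7\right)^{2}\right)}{11 \left(12 + 7\right)} = - 103 \frac{-11 + 19 \left(-11 + 12 \cdot 19 + 12 \cdot 19^{2}\right)}{11 \cdot 19} = - 103 \cdot \frac{1}{11} \cdot \frac{1}{19} \left(-11 + 19 \left(-11 + 228 + 12 \cdot 361\right)\right) = - 103 \cdot \frac{1}{11} \cdot \frac{1}{19} \left(-11 + 19 \left(-11 + 228 + 4332\right)\right) = - 103 \cdot \frac{1}{11} \cdot \frac{1}{19} \left(-11 + 19 \cdot 4549\right) = - 103 \cdot \frac{1}{11} \cdot \frac{1}{19} \left(-11 + 86431\right) = - 103 \cdot \frac{1}{11} \cdot \frac{1}{19} \cdot 86420 = \left(-103\right) \frac{86420}{209} = - \frac{8901260}{209}$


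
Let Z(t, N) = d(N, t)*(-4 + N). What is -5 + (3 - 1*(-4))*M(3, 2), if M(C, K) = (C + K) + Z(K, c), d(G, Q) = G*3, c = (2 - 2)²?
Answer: 30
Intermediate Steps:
c = 0 (c = 0² = 0)
d(G, Q) = 3*G
Z(t, N) = 3*N*(-4 + N) (Z(t, N) = (3*N)*(-4 + N) = 3*N*(-4 + N))
M(C, K) = C + K (M(C, K) = (C + K) + 3*0*(-4 + 0) = (C + K) + 3*0*(-4) = (C + K) + 0 = C + K)
-5 + (3 - 1*(-4))*M(3, 2) = -5 + (3 - 1*(-4))*(3 + 2) = -5 + (3 + 4)*5 = -5 + 7*5 = -5 + 35 = 30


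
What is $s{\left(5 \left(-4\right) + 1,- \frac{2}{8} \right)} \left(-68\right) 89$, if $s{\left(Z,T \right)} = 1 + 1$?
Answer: $-12104$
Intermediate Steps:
$s{\left(Z,T \right)} = 2$
$s{\left(5 \left(-4\right) + 1,- \frac{2}{8} \right)} \left(-68\right) 89 = 2 \left(-68\right) 89 = \left(-136\right) 89 = -12104$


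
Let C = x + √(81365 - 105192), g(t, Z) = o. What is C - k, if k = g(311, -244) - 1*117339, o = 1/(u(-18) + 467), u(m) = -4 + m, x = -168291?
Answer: -22673641/445 + I*√23827 ≈ -50952.0 + 154.36*I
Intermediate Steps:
o = 1/445 (o = 1/((-4 - 18) + 467) = 1/(-22 + 467) = 1/445 ≈ 0.0022472)
g(t, Z) = 1/445
C = -168291 + I*√23827 (C = -168291 + √(81365 - 105192) = -168291 + √(-23827) = -168291 + I*√23827 ≈ -1.6829e+5 + 154.36*I)
k = -52215854/445 (k = 1/445 - 1*117339 = 1/445 - 117339 = -52215854/445 ≈ -1.1734e+5)
C - k = (-168291 + I*√23827) - 1*(-52215854/445) = (-168291 + I*√23827) + 52215854/445 = -22673641/445 + I*√23827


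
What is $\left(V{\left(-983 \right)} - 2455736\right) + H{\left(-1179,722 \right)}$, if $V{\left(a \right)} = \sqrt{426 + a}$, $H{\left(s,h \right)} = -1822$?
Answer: $-2457558 + i \sqrt{557} \approx -2.4576 \cdot 10^{6} + 23.601 i$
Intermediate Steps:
$\left(V{\left(-983 \right)} - 2455736\right) + H{\left(-1179,722 \right)} = \left(\sqrt{426 - 983} - 2455736\right) - 1822 = \left(\sqrt{-557} - 2455736\right) - 1822 = \left(i \sqrt{557} - 2455736\right) - 1822 = \left(-2455736 + i \sqrt{557}\right) - 1822 = -2457558 + i \sqrt{557}$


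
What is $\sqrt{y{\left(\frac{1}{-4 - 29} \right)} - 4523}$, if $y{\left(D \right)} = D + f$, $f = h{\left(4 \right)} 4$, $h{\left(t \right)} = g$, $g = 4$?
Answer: $\frac{38 i \sqrt{3399}}{33} \approx 67.134 i$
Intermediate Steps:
$h{\left(t \right)} = 4$
$f = 16$ ($f = 4 \cdot 4 = 16$)
$y{\left(D \right)} = 16 + D$ ($y{\left(D \right)} = D + 16 = 16 + D$)
$\sqrt{y{\left(\frac{1}{-4 - 29} \right)} - 4523} = \sqrt{\left(16 + \frac{1}{-4 - 29}\right) - 4523} = \sqrt{\left(16 + \frac{1}{-33}\right) - 4523} = \sqrt{\left(16 - \frac{1}{33}\right) - 4523} = \sqrt{\frac{527}{33} - 4523} = \sqrt{- \frac{148732}{33}} = \frac{38 i \sqrt{3399}}{33}$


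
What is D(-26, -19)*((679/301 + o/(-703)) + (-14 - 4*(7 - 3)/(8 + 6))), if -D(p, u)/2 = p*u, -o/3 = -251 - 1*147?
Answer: 160489212/11137 ≈ 14410.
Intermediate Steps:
o = 1194 (o = -3*(-251 - 1*147) = -3*(-251 - 147) = -3*(-398) = 1194)
D(p, u) = -2*p*u
D(-26, -19)*((679/301 + o/(-703)) + (-14 - 4*(7 - 3)/(8 + 6))) = (-2*(-26)*(-19))*((679/301 + 1194/(-703)) + (-14 - 4*(7 - 3)/(8 + 6))) = -988*((679*(1/301) + 1194*(-1/703)) + (-14 - 16/14)) = -988*((97/43 - 1194/703) + (-14 - 16/14)) = -988*(16849/30229 + (-14 - 4*2/7)) = -988*(16849/30229 + (-14 - 8/7)) = -988*(16849/30229 - 106/7) = -988*(-3086331/211603) = 160489212/11137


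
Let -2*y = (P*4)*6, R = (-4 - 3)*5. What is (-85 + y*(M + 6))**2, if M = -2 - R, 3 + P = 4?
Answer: 305809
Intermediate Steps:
P = 1 (P = -3 + 4 = 1)
R = -35 (R = -7*5 = -35)
y = -12 (y = -1*4*6/2 = -2*6 = -1/2*24 = -12)
M = 33 (M = -2 - 1*(-35) = -2 + 35 = 33)
(-85 + y*(M + 6))**2 = (-85 - 12*(33 + 6))**2 = (-85 - 12*39)**2 = (-85 - 468)**2 = (-553)**2 = 305809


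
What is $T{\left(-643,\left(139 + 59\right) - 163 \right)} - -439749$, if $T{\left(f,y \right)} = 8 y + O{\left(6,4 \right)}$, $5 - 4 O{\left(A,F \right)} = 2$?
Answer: $\frac{1760119}{4} \approx 4.4003 \cdot 10^{5}$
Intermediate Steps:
$O{\left(A,F \right)} = \frac{3}{4}$ ($O{\left(A,F \right)} = \frac{5}{4} - \frac{1}{2} = \frac{3}{4}$)
$T{\left(f,y \right)} = \frac{3}{4} + 8 y$ ($T{\left(f,y \right)} = 8 y + \frac{3}{4} = \frac{3}{4} + 8 y$)
$T{\left(-643,\left(139 + 59\right) - 163 \right)} - -439749 = \left(\frac{3}{4} + 8 \left(\left(139 + 59\right) - 163\right)\right) - -439749 = \left(\frac{3}{4} + 8 \left(198 - 163\right)\right) + 439749 = \left(\frac{3}{4} + 8 \cdot 35\right) + 439749 = \left(\frac{3}{4} + 280\right) + 439749 = \frac{1123}{4} + 439749 = \frac{1760119}{4}$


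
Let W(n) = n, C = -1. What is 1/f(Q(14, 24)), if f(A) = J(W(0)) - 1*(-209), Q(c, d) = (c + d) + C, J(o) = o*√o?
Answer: 1/209 ≈ 0.0047847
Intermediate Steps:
J(o) = o^(3/2)
Q(c, d) = -1 + c + d (Q(c, d) = (c + d) - 1 = -1 + c + d)
f(A) = 209 (f(A) = 0^(3/2) - 1*(-209) = 0 + 209 = 209)
1/f(Q(14, 24)) = 1/209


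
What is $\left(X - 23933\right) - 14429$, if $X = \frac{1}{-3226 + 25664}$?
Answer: $- \frac{860766555}{22438} \approx -38362.0$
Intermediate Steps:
$X = \frac{1}{22438} \approx 4.4567 \cdot 10^{-5}$
$\left(X - 23933\right) - 14429 = \left(\frac{1}{22438} - 23933\right) - 14429 = - \frac{537008653}{22438} - 14429 = - \frac{860766555}{22438}$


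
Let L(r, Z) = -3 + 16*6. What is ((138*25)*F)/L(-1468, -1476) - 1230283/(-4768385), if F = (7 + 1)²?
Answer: 350991274773/147819935 ≈ 2374.5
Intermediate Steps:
L(r, Z) = 93 (L(r, Z) = -3 + 96 = 93)
F = 64 (F = 8² = 64)
((138*25)*F)/L(-1468, -1476) - 1230283/(-4768385) = ((138*25)*64)/93 - 1230283/(-4768385) = (3450*64)*(1/93) - 1230283*(-1/4768385) = 220800*(1/93) + 1230283/4768385 = 73600/31 + 1230283/4768385 = 350991274773/147819935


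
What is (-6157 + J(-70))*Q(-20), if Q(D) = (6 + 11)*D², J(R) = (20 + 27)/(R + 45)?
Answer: -41880384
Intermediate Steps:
J(R) = 47/(45 + R)
Q(D) = 17*D²
(-6157 + J(-70))*Q(-20) = (-6157 + 47/(45 - 70))*(17*(-20)²) = (-6157 + 47/(-25))*(17*400) = (-6157 + 47*(-1/25))*6800 = (-6157 - 47/25)*6800 = -153972/25*6800 = -41880384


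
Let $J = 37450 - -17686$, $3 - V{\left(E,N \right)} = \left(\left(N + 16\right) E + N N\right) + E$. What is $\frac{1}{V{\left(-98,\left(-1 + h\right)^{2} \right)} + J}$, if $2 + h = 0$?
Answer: $\frac{1}{57606} \approx 1.7359 \cdot 10^{-5}$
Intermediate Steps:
$h = -2$ ($h = -2 + 0 = -2$)
$V{\left(E,N \right)} = 3 - E - N^{2} - E \left(16 + N\right)$ ($V{\left(E,N \right)} = 3 - \left(\left(\left(N + 16\right) E + N N\right) + E\right) = 3 - \left(\left(\left(16 + N\right) E + N^{2}\right) + E\right) = 3 - \left(\left(E \left(16 + N\right) + N^{2}\right) + E\right) = 3 - \left(\left(N^{2} + E \left(16 + N\right)\right) + E\right) = 3 - \left(E + N^{2} + E \left(16 + N\right)\right) = 3 - E - N^{2} - E \left(16 + N\right)$)
$J = 55136$ ($J = 37450 + 17686 = 55136$)
$\frac{1}{V{\left(-98,\left(-1 + h\right)^{2} \right)} + J} = \frac{1}{\left(3 - \left(\left(-1 - 2\right)^{2}\right)^{2} - -1666 - - 98 \left(-1 - 2\right)^{2}\right) + 55136} = \frac{1}{\left(3 - \left(\left(-3\right)^{2}\right)^{2} + 1666 - - 98 \left(-3\right)^{2}\right) + 55136} = \frac{1}{\left(3 - 9^{2} + 1666 - \left(-98\right) 9\right) + 55136} = \frac{1}{\left(3 - 81 + 1666 + 882\right) + 55136} = \frac{1}{2470 + 55136} = \frac{1}{57606}$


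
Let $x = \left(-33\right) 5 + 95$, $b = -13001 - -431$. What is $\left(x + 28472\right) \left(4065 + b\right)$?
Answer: $-241559010$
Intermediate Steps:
$b = -12570$ ($b = -13001 + 431 = -12570$)
$x = -70$ ($x = -165 + 95 = -70$)
$\left(x + 28472\right) \left(4065 + b\right) = \left(-70 + 28472\right) \left(4065 - 12570\right) = 28402 \left(-8505\right) = -241559010$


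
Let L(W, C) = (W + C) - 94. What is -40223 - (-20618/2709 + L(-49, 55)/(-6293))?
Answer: -97940230667/2435391 ≈ -40215.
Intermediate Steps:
L(W, C) = -94 + C + W (L(W, C) = (C + W) - 94 = -94 + C + W)
-40223 - (-20618/2709 + L(-49, 55)/(-6293)) = -40223 - (-20618/2709 + (-94 + 55 - 49)/(-6293)) = -40223 - (-20618*1/2709 - 88*(-1/6293)) = -40223 - (-20618/2709 + 88/6293) = -40223 - 1*(-18501526/2435391) = -40223 + 18501526/2435391 = -97940230667/2435391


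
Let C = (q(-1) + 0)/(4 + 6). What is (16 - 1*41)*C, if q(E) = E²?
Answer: -5/2 ≈ -2.5000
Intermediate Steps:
C = ⅒ (C = ((-1)² + 0)/(4 + 6) = (1 + 0)/10 = 1*(⅒) = ⅒ ≈ 0.10000)
(16 - 1*41)*C = (16 - 1*41)*(⅒) = (16 - 41)*(⅒) = -25*⅒ = -5/2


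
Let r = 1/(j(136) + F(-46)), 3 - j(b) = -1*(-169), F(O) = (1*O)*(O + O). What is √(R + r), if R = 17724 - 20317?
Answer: I*√42868395042/4066 ≈ 50.922*I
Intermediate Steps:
R = -2593
F(O) = 2*O² (F(O) = O*(2*O) = 2*O²)
j(b) = -166 (j(b) = 3 - (-1)*(-169) = 3 - 1*169 = 3 - 169 = -166)
r = 1/4066 (r = 1/(-166 + 2*(-46)²) = 1/(-166 + 2*2116) = 1/(-166 + 4232) = 1/4066 ≈ 0.00024594)
√(R + r) = √(-2593 + 1/4066) = √(-10543137/4066) = I*√42868395042/4066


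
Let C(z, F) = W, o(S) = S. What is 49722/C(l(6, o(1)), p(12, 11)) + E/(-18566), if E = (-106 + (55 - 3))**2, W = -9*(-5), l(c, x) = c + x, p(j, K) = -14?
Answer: 153834572/139245 ≈ 1104.8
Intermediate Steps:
W = 45
C(z, F) = 45
E = 2916 (E = (-106 + 52)**2 = (-54)**2 = 2916)
49722/C(l(6, o(1)), p(12, 11)) + E/(-18566) = 49722/45 + 2916/(-18566) = 49722*(1/45) + 2916*(-1/18566) = 16574/15 - 1458/9283 = 153834572/139245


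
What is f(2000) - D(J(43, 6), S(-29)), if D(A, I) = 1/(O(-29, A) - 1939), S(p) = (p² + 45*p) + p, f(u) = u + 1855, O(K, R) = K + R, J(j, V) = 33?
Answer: 7459426/1935 ≈ 3855.0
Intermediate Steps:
f(u) = 1855 + u
S(p) = p² + 46*p
D(A, I) = 1/(-1968 + A) (D(A, I) = 1/((-29 + A) - 1939) = 1/(-1968 + A))
f(2000) - D(J(43, 6), S(-29)) = (1855 + 2000) - 1/(-1968 + 33) = 3855 - 1/(-1935) = 3855 - 1*(-1/1935) = 3855 + 1/1935 = 7459426/1935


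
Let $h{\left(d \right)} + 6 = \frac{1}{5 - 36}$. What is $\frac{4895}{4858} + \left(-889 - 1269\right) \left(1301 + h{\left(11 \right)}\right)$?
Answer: $- \frac{420852041471}{150598} \approx -2.7945 \cdot 10^{6}$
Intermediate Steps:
$h{\left(d \right)} = - \frac{187}{31}$ ($h{\left(d \right)} = -6 + \frac{1}{5 - 36} = -6 + \frac{1}{-31} = -6 - \frac{1}{31} = - \frac{187}{31}$)
$\frac{4895}{4858} + \left(-889 - 1269\right) \left(1301 + h{\left(11 \right)}\right) = \frac{4895}{4858} + \left(-889 - 1269\right) \left(1301 - \frac{187}{31}\right) = 4895 \cdot \frac{1}{4858} - \frac{86630752}{31} = \frac{4895}{4858} - \frac{86630752}{31} = - \frac{420852041471}{150598}$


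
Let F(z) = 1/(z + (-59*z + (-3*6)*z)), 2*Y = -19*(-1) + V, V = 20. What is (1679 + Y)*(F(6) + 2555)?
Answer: 3957773363/912 ≈ 4.3397e+6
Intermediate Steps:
Y = 39/2 (Y = (-19*(-1) + 20)/2 = (19 + 20)/2 = (1/2)*39 = 39/2 ≈ 19.500)
F(z) = -1/(76*z) (F(z) = 1/(z + (-59*z - 18*z)) = 1/(z - 77*z) = 1/(-76*z) = -1/(76*z))
(1679 + Y)*(F(6) + 2555) = (1679 + 39/2)*(-1/76/6 + 2555) = 3397*(-1/76*1/6 + 2555)/2 = 3397*(-1/456 + 2555)/2 = (3397/2)*(1165079/456) = 3957773363/912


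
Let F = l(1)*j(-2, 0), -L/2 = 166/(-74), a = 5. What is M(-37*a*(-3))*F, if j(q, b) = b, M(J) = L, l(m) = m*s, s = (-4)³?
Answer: 0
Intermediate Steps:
s = -64
l(m) = -64*m (l(m) = m*(-64) = -64*m)
L = 166/37 (L = -332/(-74) = -332*(-1)/74 = -2*(-83/37) = 166/37 ≈ 4.4865)
M(J) = 166/37
F = 0 (F = -64*1*0 = -64*0 = 0)
M(-37*a*(-3))*F = (166/37)*0 = 0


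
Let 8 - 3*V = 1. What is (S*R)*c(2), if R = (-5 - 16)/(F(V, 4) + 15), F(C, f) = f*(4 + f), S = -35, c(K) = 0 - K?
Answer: -1470/47 ≈ -31.277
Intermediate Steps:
V = 7/3 (V = 8/3 - 1/3*1 = 8/3 - 1/3 = 7/3 ≈ 2.3333)
c(K) = -K
R = -21/47 (R = (-5 - 16)/(4*(4 + 4) + 15) = -21/(4*8 + 15) = -21/(32 + 15) = -21/47 ≈ -0.44681)
(S*R)*c(2) = (-35*(-21/47))*(-1*2) = (735/47)*(-2) = -1470/47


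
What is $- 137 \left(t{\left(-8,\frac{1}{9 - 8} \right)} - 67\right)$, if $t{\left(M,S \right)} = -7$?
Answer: $10138$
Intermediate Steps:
$- 137 \left(t{\left(-8,\frac{1}{9 - 8} \right)} - 67\right) = - 137 \left(-7 - 67\right) = \left(-137\right) \left(-74\right) = 10138$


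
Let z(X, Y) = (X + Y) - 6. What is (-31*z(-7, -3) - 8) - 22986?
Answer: -22498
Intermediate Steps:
z(X, Y) = -6 + X + Y
(-31*z(-7, -3) - 8) - 22986 = (-31*(-6 - 7 - 3) - 8) - 22986 = (-31*(-16) - 8) - 22986 = (496 - 8) - 22986 = 488 - 22986 = -22498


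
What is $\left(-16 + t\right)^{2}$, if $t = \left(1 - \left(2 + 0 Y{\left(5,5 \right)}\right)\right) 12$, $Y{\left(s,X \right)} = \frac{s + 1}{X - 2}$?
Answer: $784$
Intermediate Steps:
$Y{\left(s,X \right)} = \frac{1 + s}{-2 + X}$
$t = -12$ ($t = \left(1 - \left(2 + 0 \frac{1 + 5}{-2 + 5}\right)\right) 12 = \left(1 - \left(2 + 0 \cdot \frac{1}{3} \cdot 6\right)\right) 12 = \left(1 - \left(2 + 0 \cdot 2\right)\right) 12 = \left(1 - \left(2 + 0\right)\right) 12 = \left(1 - 2\right) 12 = \left(-1\right) 12 = -12$)
$\left(-16 + t\right)^{2} = \left(-16 - 12\right)^{2} = \left(-28\right)^{2} = 784$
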